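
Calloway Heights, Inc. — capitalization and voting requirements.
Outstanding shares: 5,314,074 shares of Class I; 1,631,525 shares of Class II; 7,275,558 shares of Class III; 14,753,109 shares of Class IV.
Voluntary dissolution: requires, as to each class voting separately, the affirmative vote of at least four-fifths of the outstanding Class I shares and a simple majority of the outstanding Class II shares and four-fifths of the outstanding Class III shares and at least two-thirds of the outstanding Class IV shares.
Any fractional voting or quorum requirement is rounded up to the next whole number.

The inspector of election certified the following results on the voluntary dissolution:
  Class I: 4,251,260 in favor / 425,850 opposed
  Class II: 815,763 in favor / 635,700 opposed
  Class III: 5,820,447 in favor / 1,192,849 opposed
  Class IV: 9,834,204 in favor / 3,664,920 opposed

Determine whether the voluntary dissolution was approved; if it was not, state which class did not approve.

Not approved — the Class IV shares did not give the required vote.

Class I: 4/5 of 5314074 = 4251259.20, rounded up to 4251260; 4,251,260 required, 4,251,260 in favor — approved.
Class II: a majority of 1631525 is 815763; 815,763 required, 815,763 in favor — approved.
Class III: 4/5 of 7275558 = 5820446.40, rounded up to 5820447; 5,820,447 required, 5,820,447 in favor — approved.
Class IV: 2/3 of 14753109 = 9835406; 9,835,406 required, 9,834,204 in favor — not approved.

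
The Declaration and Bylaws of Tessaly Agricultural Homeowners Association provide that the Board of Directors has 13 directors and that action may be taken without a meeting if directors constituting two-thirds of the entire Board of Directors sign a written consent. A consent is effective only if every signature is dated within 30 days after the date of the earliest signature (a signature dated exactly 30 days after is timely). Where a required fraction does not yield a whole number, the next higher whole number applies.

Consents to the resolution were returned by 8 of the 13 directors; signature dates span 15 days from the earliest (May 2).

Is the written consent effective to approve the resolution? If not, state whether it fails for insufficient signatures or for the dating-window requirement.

Not effective — insufficient signatures.

Signatures required: two-thirds of 13 — 2/3 of 13 = 8.67, rounded up to 9, so 9 needed; 8 signed. Insufficient.
Dating window: the latest signature is 15 days after the earliest; the limit is 30 days. Within the window.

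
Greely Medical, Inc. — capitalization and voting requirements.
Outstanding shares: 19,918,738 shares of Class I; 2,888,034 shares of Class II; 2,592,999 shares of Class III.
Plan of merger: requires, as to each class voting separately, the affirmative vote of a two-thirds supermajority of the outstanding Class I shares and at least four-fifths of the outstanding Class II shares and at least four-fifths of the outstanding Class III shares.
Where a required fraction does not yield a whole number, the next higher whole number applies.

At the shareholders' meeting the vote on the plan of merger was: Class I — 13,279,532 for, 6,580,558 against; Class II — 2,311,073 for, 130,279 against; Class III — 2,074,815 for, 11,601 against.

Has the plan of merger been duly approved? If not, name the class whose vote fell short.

Approved — every class gave the required vote.

Class I: 2/3 of 19918738 = 13279158.67, rounded up to 13279159; 13,279,159 required, 13,279,532 in favor — approved.
Class II: 4/5 of 2888034 = 2310427.20, rounded up to 2310428; 2,310,428 required, 2,311,073 in favor — approved.
Class III: 4/5 of 2592999 = 2074399.20, rounded up to 2074400; 2,074,400 required, 2,074,815 in favor — approved.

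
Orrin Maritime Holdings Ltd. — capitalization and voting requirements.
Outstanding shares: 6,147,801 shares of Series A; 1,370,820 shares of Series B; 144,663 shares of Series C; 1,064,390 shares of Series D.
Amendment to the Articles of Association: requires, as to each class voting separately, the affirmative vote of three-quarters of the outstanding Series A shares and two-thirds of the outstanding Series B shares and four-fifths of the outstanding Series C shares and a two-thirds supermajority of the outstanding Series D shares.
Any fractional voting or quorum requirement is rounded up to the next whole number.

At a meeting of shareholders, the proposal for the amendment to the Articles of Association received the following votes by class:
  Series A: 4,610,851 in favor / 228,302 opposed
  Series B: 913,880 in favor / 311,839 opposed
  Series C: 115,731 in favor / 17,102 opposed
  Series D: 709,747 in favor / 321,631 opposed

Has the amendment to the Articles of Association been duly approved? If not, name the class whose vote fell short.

Approved — every class gave the required vote.

Series A: 3/4 of 6147801 = 4610850.75, rounded up to 4610851; 4,610,851 required, 4,610,851 in favor — approved.
Series B: 2/3 of 1370820 = 913880; 913,880 required, 913,880 in favor — approved.
Series C: 4/5 of 144663 = 115730.40, rounded up to 115731; 115,731 required, 115,731 in favor — approved.
Series D: 2/3 of 1064390 = 709593.33, rounded up to 709594; 709,594 required, 709,747 in favor — approved.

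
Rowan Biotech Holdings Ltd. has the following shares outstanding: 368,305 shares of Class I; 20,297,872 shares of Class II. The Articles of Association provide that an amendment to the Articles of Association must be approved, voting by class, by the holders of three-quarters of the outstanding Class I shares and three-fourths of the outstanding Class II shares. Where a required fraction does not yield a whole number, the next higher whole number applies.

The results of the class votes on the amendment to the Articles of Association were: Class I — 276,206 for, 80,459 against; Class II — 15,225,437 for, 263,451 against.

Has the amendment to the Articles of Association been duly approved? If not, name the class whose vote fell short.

Class I: 3/4 of 368305 = 276228.75, rounded up to 276229; 276,229 required, 276,206 in favor — not approved.
Class II: 3/4 of 20297872 = 15223404; 15,223,404 required, 15,225,437 in favor — approved.

Not approved — the Class I shares did not give the required vote.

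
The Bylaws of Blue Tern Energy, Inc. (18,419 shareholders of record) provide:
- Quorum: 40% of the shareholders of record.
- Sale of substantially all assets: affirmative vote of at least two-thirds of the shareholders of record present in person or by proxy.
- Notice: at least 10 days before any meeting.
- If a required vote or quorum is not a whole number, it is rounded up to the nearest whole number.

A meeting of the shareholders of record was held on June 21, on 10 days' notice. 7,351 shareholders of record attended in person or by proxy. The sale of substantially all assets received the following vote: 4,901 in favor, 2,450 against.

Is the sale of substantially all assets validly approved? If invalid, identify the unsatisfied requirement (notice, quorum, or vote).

Invalid — quorum requirement not satisfied.

Notice: 10 days given; 10 required. Satisfied.
Quorum: 40% of 18,419 = 7,367.60, rounded up to 7,368; 7,351 present. Not satisfied.
Vote: requires two-thirds of those present (7,351); 2/3 of 7351 = 4900.67, rounded up to 4901, so 4,901 needed; 4,901 in favor. Satisfied.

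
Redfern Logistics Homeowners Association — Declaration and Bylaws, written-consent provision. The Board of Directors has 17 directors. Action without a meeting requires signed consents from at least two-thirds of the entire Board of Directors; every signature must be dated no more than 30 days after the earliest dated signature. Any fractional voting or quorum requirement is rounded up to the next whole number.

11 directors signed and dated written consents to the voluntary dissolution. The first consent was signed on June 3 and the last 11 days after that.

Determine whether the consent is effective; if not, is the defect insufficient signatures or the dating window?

Not effective — insufficient signatures.

Signatures required: at least two-thirds of 17 — 2/3 of 17 = 11.33, rounded up to 12, so 12 needed; 11 signed. Insufficient.
Dating window: the latest signature is 11 days after the earliest; the limit is 30 days. Within the window.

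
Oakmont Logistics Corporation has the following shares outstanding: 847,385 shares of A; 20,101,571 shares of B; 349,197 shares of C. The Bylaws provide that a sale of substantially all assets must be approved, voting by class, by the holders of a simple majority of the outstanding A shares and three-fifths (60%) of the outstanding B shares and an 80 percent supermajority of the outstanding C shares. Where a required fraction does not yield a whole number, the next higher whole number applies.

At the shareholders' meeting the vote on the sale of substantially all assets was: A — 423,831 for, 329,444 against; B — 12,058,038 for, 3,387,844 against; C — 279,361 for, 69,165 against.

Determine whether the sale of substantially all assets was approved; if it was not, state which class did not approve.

A: a majority of 847385 is 423693; 423,693 required, 423,831 in favor — approved.
B: 3/5 of 20101571 = 12060942.60, rounded up to 12060943; 12,060,943 required, 12,058,038 in favor — not approved.
C: 4/5 of 349197 = 279357.60, rounded up to 279358; 279,358 required, 279,361 in favor — approved.

Not approved — the B shares did not give the required vote.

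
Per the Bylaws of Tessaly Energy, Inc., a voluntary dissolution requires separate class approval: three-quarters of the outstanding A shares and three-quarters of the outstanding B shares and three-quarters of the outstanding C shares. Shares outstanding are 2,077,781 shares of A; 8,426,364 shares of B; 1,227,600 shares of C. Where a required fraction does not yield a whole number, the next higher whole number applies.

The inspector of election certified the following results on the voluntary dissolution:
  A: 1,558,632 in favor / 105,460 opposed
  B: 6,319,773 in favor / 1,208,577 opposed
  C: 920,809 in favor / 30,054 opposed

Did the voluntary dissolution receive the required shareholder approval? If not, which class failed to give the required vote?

Approved — every class gave the required vote.

A: 3/4 of 2077781 = 1558335.75, rounded up to 1558336; 1,558,336 required, 1,558,632 in favor — approved.
B: 3/4 of 8426364 = 6319773; 6,319,773 required, 6,319,773 in favor — approved.
C: 3/4 of 1227600 = 920700; 920,700 required, 920,809 in favor — approved.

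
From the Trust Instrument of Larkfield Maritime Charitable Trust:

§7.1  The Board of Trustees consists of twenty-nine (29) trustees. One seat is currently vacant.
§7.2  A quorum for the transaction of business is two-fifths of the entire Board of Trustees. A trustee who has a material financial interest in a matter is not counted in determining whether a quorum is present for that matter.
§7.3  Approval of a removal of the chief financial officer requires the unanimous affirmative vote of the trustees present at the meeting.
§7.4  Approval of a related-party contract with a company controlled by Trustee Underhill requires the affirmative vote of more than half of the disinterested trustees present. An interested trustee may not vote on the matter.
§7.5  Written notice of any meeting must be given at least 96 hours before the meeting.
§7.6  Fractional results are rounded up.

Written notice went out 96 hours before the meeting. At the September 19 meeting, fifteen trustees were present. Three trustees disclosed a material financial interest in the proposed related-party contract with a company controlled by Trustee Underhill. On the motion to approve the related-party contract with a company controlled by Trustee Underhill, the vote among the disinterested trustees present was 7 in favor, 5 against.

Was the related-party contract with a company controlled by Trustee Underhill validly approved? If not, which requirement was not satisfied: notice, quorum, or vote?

Valid — all requirements satisfied.

Notice: 96 hours given; 96 required (96 ≥ 96). Satisfied.
Quorum: 15 present, but the 3 interested trustees do not count, leaving 12. Quorum is 12. Satisfied.
Vote: the related-party contract with a company controlled by Trustee Underhill requires a majority of the disinterested trustees present (15 − 3 = 12). A majority of 12 is 7, so 7 affirmative votes are needed; 7 voted in favor. Satisfied.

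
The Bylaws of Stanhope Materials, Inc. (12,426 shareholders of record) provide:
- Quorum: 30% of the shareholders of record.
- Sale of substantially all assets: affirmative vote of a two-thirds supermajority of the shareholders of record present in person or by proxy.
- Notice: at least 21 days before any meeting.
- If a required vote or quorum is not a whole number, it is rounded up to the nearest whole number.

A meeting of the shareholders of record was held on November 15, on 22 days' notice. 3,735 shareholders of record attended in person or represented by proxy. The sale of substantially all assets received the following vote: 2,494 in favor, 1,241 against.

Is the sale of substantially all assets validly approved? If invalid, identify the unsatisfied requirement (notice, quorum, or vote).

Valid — all requirements satisfied.

Notice: 22 days given; 21 required. Satisfied.
Quorum: 30% of 12,426 = 3,727.80, rounded up to 3,728; 3,735 present. Satisfied.
Vote: requires two-thirds of those present (3,735); 2/3 of 3735 = 2490, so 2,490 needed; 2,494 in favor. Satisfied.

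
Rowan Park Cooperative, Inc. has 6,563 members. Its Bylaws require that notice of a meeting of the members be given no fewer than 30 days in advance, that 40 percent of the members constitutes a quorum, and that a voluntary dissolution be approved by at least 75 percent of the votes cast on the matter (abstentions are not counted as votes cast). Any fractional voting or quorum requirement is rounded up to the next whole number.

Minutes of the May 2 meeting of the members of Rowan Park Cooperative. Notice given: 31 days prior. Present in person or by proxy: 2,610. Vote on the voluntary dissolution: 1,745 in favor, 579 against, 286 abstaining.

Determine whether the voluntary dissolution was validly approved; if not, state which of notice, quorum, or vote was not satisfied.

Notice: 31 days given; 30 required. Satisfied.
Quorum: 40% of 6,563 = 2,625.20, rounded up to 2,626; 2,610 present. Not satisfied.
Vote: requires three-fourths of the votes cast (2,610 − 286 abstaining = 2,324); 3/4 of 2324 = 1743, so 1,743 needed; 1,745 in favor. Satisfied.

Invalid — quorum requirement not satisfied.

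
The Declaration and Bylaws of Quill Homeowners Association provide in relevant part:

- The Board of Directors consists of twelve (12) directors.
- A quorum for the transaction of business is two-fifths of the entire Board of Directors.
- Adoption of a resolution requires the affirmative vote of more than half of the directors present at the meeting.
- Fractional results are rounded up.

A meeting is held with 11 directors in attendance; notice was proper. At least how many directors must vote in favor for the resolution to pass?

The resolution requires a majority of the directors present (11).
A majority of 11 is 6.

6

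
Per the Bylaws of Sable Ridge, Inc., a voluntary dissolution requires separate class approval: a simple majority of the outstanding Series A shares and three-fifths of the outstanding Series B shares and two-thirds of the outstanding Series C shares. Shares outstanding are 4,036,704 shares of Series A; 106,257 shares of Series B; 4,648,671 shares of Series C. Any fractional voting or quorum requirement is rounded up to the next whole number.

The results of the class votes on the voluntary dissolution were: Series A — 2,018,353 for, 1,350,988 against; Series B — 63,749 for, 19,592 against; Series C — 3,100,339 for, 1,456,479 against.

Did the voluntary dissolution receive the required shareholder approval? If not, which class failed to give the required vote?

Not approved — the Series B shares did not give the required vote.

Series A: a majority of 4036704 is 2018353; 2,018,353 required, 2,018,353 in favor — approved.
Series B: 3/5 of 106257 = 63754.20, rounded up to 63755; 63,755 required, 63,749 in favor — not approved.
Series C: 2/3 of 4648671 = 3099114; 3,099,114 required, 3,100,339 in favor — approved.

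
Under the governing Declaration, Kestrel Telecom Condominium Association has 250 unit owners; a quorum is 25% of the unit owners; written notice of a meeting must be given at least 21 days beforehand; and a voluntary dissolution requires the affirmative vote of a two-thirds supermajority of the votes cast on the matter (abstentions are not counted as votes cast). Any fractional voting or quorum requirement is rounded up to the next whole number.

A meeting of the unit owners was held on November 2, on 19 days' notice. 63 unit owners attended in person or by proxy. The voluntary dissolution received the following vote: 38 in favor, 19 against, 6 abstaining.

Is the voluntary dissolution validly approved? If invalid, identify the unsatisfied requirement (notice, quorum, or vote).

Notice: 19 days given; 21 required. Not satisfied.
Quorum: 25% of 250 = 62.50, rounded up to 63; 63 present. Satisfied.
Vote: requires two-thirds of the votes cast (63 − 6 abstaining = 57); 2/3 of 57 = 38, so 38 needed; 38 in favor. Satisfied.

Invalid — notice requirement not satisfied.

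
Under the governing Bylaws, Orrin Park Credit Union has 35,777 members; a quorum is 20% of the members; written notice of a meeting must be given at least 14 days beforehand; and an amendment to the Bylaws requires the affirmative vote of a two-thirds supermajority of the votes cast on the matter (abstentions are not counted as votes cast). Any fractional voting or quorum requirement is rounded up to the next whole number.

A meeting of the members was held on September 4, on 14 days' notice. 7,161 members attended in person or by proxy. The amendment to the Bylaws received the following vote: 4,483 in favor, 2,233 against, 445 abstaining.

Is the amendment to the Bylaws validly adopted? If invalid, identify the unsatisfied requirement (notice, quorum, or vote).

Valid — all requirements satisfied.

Notice: 14 days given; 14 required. Satisfied.
Quorum: 20% of 35,777 = 7,155.40, rounded up to 7,156; 7,161 present. Satisfied.
Vote: requires two-thirds of the votes cast (7,161 − 445 abstaining = 6,716); 2/3 of 6716 = 4477.33, rounded up to 4478, so 4,478 needed; 4,483 in favor. Satisfied.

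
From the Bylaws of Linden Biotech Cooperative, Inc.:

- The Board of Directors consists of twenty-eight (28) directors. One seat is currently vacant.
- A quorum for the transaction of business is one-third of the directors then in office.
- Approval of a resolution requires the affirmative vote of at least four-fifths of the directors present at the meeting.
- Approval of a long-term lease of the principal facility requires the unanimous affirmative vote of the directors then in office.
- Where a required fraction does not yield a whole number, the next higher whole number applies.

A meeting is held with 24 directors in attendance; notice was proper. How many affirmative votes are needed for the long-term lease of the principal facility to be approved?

27

The long-term lease of the principal facility requires the unanimous vote of the directors then in office (27).
Unanimous means all 27.
(Only 24 can vote, so the long-term lease of the principal facility cannot pass at this meeting, but the required vote is still 27.)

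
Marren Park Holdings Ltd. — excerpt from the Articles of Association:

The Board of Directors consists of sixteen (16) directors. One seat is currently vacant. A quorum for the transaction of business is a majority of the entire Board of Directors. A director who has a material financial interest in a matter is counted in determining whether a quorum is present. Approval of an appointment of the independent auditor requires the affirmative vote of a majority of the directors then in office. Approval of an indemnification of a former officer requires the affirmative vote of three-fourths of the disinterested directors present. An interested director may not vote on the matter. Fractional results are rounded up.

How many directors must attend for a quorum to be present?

9

A majority of 16 is 9.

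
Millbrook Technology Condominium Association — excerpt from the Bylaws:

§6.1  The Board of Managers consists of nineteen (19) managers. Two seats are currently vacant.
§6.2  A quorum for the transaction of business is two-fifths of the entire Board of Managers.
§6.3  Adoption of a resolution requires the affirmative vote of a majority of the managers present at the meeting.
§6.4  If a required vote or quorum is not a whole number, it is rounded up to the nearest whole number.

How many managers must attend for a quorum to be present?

8

2/5 of 19 = 7.60, rounded up to 8.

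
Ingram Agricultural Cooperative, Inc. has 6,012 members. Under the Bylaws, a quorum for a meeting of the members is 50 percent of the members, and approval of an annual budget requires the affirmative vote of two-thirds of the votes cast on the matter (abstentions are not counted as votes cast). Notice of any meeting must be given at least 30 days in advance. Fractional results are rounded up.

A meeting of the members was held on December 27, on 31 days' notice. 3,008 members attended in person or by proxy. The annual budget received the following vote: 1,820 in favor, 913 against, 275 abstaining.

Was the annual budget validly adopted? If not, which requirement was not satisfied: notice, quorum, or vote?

Notice: 31 days given; 30 required. Satisfied.
Quorum: 50% of 6,012 = 3,006; 3,008 present. Satisfied.
Vote: requires two-thirds of the votes cast (3,008 − 275 abstaining = 2,733); 2/3 of 2733 = 1822, so 1,822 needed; 1,820 in favor. Not satisfied.

Invalid — vote requirement not satisfied.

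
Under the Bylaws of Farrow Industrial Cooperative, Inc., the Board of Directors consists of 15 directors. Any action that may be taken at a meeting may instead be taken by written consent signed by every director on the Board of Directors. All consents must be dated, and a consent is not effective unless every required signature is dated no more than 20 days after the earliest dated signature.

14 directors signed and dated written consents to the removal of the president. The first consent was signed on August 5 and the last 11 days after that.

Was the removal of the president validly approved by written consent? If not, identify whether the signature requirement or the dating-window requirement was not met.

Signatures required: all of 15 — unanimous means all 15, so 15 needed; 14 signed. Insufficient.
Dating window: the latest signature is 11 days after the earliest; the limit is 20 days. Within the window.

Not effective — insufficient signatures.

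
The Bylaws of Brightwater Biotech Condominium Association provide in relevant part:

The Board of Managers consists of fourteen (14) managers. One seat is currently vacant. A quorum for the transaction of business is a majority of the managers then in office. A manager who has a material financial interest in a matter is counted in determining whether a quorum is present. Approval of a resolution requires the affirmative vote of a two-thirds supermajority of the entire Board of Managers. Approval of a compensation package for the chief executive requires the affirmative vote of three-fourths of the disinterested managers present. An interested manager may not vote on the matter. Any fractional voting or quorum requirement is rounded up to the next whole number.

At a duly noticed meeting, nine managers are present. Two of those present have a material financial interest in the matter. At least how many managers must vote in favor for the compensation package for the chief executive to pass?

The compensation package for the chief executive requires three-fourths of the disinterested managers present (9 − 2 = 7).
3/4 of 7 = 5.25, rounded up to 6.

6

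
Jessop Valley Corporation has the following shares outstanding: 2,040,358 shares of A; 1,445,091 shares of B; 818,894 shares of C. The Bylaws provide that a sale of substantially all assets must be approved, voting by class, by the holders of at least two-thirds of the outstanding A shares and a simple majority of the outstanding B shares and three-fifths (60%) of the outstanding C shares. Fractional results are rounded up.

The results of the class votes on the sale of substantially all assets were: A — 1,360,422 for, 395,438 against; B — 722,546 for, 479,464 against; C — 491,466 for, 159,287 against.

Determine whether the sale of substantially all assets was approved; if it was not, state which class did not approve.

A: 2/3 of 2040358 = 1360238.67, rounded up to 1360239; 1,360,239 required, 1,360,422 in favor — approved.
B: a majority of 1445091 is 722546; 722,546 required, 722,546 in favor — approved.
C: 3/5 of 818894 = 491336.40, rounded up to 491337; 491,337 required, 491,466 in favor — approved.

Approved — every class gave the required vote.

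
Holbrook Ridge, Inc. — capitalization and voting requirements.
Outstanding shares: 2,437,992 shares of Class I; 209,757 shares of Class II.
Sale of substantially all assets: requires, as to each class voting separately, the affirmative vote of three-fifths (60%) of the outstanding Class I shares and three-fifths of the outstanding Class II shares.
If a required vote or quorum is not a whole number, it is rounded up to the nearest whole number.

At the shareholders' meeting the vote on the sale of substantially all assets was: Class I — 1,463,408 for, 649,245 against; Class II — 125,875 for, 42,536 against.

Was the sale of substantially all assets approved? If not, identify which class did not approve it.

Approved — every class gave the required vote.

Class I: 3/5 of 2437992 = 1462795.20, rounded up to 1462796; 1,462,796 required, 1,463,408 in favor — approved.
Class II: 3/5 of 209757 = 125854.20, rounded up to 125855; 125,855 required, 125,875 in favor — approved.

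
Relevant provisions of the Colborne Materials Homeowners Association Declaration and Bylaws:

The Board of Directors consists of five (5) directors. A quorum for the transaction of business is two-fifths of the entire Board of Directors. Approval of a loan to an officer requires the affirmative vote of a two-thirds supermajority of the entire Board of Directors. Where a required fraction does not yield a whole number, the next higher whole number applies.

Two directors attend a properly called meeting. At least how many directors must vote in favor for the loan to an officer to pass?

The loan to an officer requires two-thirds of the entire Board of Directors (5).
2/3 of 5 = 3.33, rounded up to 4.
(Only 2 can vote, so the loan to an officer cannot pass at this meeting, but the required vote is still 4.)

4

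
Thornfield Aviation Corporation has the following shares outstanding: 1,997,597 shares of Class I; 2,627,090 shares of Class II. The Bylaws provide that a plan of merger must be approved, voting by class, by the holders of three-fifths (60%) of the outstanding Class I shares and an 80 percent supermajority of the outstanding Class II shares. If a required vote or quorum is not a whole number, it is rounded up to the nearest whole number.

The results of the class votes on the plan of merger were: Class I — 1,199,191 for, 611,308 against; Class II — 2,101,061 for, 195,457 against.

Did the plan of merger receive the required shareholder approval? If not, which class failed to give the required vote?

Class I: 3/5 of 1997597 = 1198558.20, rounded up to 1198559; 1,198,559 required, 1,199,191 in favor — approved.
Class II: 4/5 of 2627090 = 2101672; 2,101,672 required, 2,101,061 in favor — not approved.

Not approved — the Class II shares did not give the required vote.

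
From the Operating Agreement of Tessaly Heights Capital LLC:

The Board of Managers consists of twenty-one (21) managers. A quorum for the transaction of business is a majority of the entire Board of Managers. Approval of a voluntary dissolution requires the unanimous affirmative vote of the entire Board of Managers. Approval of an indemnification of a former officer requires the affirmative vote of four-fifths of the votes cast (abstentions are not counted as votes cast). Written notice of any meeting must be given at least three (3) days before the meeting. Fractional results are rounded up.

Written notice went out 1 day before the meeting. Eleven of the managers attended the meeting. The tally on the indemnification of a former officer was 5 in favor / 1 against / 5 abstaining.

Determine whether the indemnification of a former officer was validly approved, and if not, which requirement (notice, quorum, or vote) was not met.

Notice: 1 day given; 3 required (1 < 3). Not satisfied.
Quorum: 11 present; quorum is 11. Satisfied.
Vote: the indemnification of a former officer requires four-fifths of the votes cast (11 present − 5 abstaining = 6). 4/5 of 6 = 4.80, rounded up to 5, so 5 affirmative votes are needed; 5 voted in favor. Satisfied.

Invalid — notice requirement not satisfied.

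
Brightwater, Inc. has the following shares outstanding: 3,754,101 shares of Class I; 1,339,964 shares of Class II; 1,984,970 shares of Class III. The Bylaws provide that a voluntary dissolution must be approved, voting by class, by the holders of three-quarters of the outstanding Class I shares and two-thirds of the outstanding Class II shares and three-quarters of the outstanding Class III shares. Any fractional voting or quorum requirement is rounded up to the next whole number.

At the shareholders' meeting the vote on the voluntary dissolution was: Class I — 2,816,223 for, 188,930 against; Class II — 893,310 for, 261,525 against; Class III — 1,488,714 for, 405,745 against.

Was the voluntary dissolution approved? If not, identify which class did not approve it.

Not approved — the Class III shares did not give the required vote.

Class I: 3/4 of 3754101 = 2815575.75, rounded up to 2815576; 2,815,576 required, 2,816,223 in favor — approved.
Class II: 2/3 of 1339964 = 893309.33, rounded up to 893310; 893,310 required, 893,310 in favor — approved.
Class III: 3/4 of 1984970 = 1488727.50, rounded up to 1488728; 1,488,728 required, 1,488,714 in favor — not approved.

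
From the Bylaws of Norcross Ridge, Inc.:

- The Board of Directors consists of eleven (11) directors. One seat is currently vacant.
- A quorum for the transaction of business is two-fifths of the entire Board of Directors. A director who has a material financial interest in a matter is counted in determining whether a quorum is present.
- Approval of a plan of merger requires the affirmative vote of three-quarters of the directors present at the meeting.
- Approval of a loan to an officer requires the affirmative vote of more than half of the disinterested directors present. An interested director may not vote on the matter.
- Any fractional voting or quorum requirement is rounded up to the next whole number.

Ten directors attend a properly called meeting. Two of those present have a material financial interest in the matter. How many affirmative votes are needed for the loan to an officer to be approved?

The loan to an officer requires a majority of the disinterested directors present (10 − 2 = 8).
A majority of 8 is 5.

5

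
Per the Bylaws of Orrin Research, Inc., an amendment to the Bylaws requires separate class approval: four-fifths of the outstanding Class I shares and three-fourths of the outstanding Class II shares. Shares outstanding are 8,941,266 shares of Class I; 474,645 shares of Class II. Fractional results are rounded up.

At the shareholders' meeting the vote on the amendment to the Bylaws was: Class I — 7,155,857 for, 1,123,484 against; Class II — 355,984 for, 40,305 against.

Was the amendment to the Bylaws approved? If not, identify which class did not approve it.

Class I: 4/5 of 8941266 = 7153012.80, rounded up to 7153013; 7,153,013 required, 7,155,857 in favor — approved.
Class II: 3/4 of 474645 = 355983.75, rounded up to 355984; 355,984 required, 355,984 in favor — approved.

Approved — every class gave the required vote.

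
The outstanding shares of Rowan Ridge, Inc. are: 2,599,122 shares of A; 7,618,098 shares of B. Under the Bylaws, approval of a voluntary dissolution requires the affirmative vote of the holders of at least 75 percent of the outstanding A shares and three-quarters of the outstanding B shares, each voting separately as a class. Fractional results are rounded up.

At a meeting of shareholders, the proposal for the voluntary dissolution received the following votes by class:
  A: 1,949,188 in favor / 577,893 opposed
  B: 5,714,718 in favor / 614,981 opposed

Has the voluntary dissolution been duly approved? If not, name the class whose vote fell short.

A: 3/4 of 2599122 = 1949341.50, rounded up to 1949342; 1,949,342 required, 1,949,188 in favor — not approved.
B: 3/4 of 7618098 = 5713573.50, rounded up to 5713574; 5,713,574 required, 5,714,718 in favor — approved.

Not approved — the A shares did not give the required vote.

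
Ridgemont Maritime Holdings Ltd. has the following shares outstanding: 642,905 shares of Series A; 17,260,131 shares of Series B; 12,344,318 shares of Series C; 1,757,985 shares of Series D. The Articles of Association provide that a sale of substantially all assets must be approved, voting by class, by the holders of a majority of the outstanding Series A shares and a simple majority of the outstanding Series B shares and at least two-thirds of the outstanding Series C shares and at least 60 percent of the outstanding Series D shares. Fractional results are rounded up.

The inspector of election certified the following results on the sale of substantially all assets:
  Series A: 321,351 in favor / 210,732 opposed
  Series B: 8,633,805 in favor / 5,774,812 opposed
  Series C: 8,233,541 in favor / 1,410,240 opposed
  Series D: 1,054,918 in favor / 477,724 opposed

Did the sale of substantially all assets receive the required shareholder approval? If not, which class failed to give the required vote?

Not approved — the Series A shares did not give the required vote.

Series A: a majority of 642905 is 321453; 321,453 required, 321,351 in favor — not approved.
Series B: a majority of 17260131 is 8630066; 8,630,066 required, 8,633,805 in favor — approved.
Series C: 2/3 of 12344318 = 8229545.33, rounded up to 8229546; 8,229,546 required, 8,233,541 in favor — approved.
Series D: 3/5 of 1757985 = 1054791; 1,054,791 required, 1,054,918 in favor — approved.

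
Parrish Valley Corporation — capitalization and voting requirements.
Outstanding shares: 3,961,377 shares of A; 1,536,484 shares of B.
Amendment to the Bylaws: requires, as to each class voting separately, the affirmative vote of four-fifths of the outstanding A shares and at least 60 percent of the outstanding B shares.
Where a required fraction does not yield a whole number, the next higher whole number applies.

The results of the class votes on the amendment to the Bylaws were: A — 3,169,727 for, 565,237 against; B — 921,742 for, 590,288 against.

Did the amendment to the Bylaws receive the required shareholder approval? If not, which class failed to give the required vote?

A: 4/5 of 3961377 = 3169101.60, rounded up to 3169102; 3,169,102 required, 3,169,727 in favor — approved.
B: 3/5 of 1536484 = 921890.40, rounded up to 921891; 921,891 required, 921,742 in favor — not approved.

Not approved — the B shares did not give the required vote.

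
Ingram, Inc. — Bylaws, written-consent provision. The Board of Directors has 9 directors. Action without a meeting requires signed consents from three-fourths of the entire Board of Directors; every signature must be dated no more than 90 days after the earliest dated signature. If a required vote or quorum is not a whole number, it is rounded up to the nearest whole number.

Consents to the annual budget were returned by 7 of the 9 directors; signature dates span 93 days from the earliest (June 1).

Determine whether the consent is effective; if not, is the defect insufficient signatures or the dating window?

Not effective — dating-window requirement not satisfied.

Signatures required: three-fourths of 9 — 3/4 of 9 = 6.75, rounded up to 7, so 7 needed; 7 signed. Sufficient.
Dating window: the latest signature is 93 days after the earliest; the limit is 90 days. Outside the window.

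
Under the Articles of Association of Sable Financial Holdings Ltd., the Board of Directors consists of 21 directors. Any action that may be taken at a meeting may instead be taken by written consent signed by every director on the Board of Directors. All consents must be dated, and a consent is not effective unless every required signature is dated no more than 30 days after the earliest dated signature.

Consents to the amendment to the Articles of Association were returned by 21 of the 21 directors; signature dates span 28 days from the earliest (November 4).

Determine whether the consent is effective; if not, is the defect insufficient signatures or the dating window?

Effective — both the signature and dating-window requirements are satisfied.

Signatures required: all of 21 — unanimous means all 21, so 21 needed; 21 signed. Sufficient.
Dating window: the latest signature is 28 days after the earliest; the limit is 30 days. Within the window.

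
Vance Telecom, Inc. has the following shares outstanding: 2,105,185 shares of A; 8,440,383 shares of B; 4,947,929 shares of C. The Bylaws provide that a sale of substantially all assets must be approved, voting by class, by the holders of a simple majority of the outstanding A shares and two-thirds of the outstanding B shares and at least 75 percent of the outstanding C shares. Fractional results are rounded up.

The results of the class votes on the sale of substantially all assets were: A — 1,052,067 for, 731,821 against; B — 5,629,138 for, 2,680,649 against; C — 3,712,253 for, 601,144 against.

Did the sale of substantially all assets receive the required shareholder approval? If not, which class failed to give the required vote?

Not approved — the A shares did not give the required vote.

A: a majority of 2105185 is 1052593; 1,052,593 required, 1,052,067 in favor — not approved.
B: 2/3 of 8440383 = 5626922; 5,626,922 required, 5,629,138 in favor — approved.
C: 3/4 of 4947929 = 3710946.75, rounded up to 3710947; 3,710,947 required, 3,712,253 in favor — approved.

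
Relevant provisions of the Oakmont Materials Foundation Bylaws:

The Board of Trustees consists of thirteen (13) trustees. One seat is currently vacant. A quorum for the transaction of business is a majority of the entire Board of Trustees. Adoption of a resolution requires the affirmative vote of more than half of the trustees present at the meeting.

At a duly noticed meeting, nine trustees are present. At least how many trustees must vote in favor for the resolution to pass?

5

The resolution requires a majority of the trustees present (9).
A majority of 9 is 5.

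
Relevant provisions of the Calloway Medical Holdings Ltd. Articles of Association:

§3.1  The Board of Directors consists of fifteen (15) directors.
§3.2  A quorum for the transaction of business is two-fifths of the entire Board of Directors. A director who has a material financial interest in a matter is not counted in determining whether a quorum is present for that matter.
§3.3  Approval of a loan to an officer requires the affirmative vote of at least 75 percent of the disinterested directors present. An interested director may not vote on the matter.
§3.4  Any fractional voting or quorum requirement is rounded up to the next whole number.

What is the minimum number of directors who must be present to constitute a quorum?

6

2/5 of 15 = 6.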